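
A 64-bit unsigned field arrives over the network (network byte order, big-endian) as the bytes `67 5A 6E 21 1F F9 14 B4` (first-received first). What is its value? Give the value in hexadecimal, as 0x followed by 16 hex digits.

In big-endian order the high byte comes first in memory.
The bytes are already most-significant first: 0x675A6E211FF914B4.

0x675A6E211FF914B4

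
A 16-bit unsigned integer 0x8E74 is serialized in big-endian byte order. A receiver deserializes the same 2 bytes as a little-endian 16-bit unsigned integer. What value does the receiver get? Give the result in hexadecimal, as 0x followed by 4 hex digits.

Stored big-endian, the bytes at ascending addresses are 8E 74.
Read back as little-endian, the first byte is least significant, giving 0x748E.

0x748E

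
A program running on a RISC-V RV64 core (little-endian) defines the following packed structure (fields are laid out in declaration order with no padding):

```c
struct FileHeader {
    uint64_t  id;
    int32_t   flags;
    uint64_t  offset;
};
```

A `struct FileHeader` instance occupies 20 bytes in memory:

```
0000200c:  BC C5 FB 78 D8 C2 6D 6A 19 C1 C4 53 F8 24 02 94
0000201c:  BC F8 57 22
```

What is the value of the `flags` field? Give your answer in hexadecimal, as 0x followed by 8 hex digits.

`flags` follows `id` (8 bytes), so it starts at byte offset 8 and occupies 4 bytes.
Bytes at offsets 8..11: 19 C1 C4 53.
Little-endian: lowest address holds the least-significant byte.
Reassemble most-significant byte first: 53 C4 C1 19 → 0x53C4C119.

0x53C4C119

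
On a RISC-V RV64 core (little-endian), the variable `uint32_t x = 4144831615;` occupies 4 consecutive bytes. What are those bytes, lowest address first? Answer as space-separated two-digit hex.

7F 1C 0D F7

4144831615 in hexadecimal, padded to 32 bits, is 0xF70D1C7F.
Split into bytes (most-significant first): F7 0D 1C 7F.
Little-endian: lowest address holds the least-significant byte.
So at ascending addresses the bytes are 7F 1C 0D F7.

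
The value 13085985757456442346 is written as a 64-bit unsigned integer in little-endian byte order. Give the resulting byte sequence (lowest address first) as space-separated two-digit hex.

EA 23 03 C1 B6 C2 9A B5

13085985757456442346 in hexadecimal, padded to 64 bits, is 0xB59AC2B6C10323EA.
Split into bytes (most-significant first): B5 9A C2 B6 C1 03 23 EA.
Little-endian: lowest address holds the least-significant byte.
So at ascending addresses the bytes are EA 23 03 C1 B6 C2 9A B5.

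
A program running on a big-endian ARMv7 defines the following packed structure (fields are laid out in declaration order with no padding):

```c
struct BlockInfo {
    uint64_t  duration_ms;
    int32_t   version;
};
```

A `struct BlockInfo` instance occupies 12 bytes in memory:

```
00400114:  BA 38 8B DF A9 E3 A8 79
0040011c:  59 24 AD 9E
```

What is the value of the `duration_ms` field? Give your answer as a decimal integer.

13418628882494630009

`duration_ms` is the first field, at byte offset 0, occupying 8 bytes.
Bytes at offsets 0..7: BA 38 8B DF A9 E3 A8 79.
In big-endian order the high byte comes first in memory.
The bytes are already most-significant first: 0xBA388BDFA9E3A879.
0xBA388BDFA9E3A879 = 13418628882494630009.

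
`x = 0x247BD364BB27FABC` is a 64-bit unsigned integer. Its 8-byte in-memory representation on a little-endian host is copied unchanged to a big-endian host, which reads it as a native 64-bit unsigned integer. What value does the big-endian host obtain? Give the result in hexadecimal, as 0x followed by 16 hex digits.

0xBCFA27BB64D37B24

Stored little-endian, the bytes at ascending addresses are BC FA 27 BB 64 D3 7B 24.
Read back as big-endian, the last byte is least significant, giving 0xBCFA27BB64D37B24.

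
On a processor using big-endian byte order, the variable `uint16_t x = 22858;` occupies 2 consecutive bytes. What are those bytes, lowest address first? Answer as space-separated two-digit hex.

59 4A

22858 in hexadecimal, padded to 16 bits, is 0x594A.
Split into bytes (most-significant first): 59 4A.
In big-endian order the high byte comes first in memory.
So the memory order matches the most-significant-first order: 59 4A.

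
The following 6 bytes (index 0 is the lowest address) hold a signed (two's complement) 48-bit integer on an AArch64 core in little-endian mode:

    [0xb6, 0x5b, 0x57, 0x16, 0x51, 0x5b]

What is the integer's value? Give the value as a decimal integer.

100403825302454

Little-endian: lowest address holds the least-significant byte.
Reassemble most-significant byte first: 5B 51 16 57 5B B6 → 0x5B5116575BB6.
0x5B5116575BB6 = 100403825302454.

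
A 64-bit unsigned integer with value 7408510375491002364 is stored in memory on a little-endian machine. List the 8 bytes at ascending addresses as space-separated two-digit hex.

FC DF EF 3D EF 50 D0 66

7408510375491002364 in hexadecimal, padded to 64 bits, is 0x66D050EF3DEFDFFC.
Split into bytes (most-significant first): 66 D0 50 EF 3D EF DF FC.
In little-endian order the low byte comes first in memory.
So at ascending addresses the bytes are FC DF EF 3D EF 50 D0 66.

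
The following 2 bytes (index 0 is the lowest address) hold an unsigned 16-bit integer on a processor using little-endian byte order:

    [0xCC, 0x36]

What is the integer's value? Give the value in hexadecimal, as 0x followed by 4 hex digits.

Little-endian: lowest address holds the least-significant byte.
Reassemble most-significant byte first: 36 CC → 0x36CC.

0x36CC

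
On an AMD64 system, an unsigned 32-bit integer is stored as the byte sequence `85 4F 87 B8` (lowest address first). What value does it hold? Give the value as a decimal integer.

3095875461

In little-endian order the low byte comes first in memory.
Reassemble most-significant byte first: B8 87 4F 85 → 0xB8874F85.
0xB8874F85 = 3095875461.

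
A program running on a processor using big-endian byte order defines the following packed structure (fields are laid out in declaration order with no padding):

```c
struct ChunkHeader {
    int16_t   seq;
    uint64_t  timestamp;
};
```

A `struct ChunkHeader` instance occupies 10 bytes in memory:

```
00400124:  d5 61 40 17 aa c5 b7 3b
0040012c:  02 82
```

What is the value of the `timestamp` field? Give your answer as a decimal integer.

`timestamp` follows `seq` (2 bytes), so it starts at byte offset 2 and occupies 8 bytes.
Bytes at offsets 2..9: 40 17 AA C5 B7 3B 02 82.
Big-endian: lowest address holds the most-significant byte.
The bytes are already most-significant first: 0x4017AAC5B73B0282.
0x4017AAC5B73B0282 = 4618347709051110018.

4618347709051110018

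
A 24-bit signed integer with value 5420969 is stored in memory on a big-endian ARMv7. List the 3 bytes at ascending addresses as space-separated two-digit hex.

52 B7 A9

5420969 in hexadecimal, padded to 24 bits, is 0x52B7A9.
Split into bytes (most-significant first): 52 B7 A9.
Big-endian stores the most-significant byte at the lowest address.
So the memory order matches the most-significant-first order: 52 B7 A9.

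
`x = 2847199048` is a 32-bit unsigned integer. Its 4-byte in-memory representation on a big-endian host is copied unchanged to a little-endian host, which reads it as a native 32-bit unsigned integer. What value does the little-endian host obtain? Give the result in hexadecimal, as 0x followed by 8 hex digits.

2847199048 in 32-bit hexadecimal is 0xA9B4CF48.
Stored big-endian, the bytes at ascending addresses are A9 B4 CF 48.
Read back as little-endian, the first byte is least significant, giving 0x48CFB4A9.

0x48CFB4A9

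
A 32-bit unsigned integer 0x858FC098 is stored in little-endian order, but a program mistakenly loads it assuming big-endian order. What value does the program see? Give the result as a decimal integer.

Stored little-endian, the bytes at ascending addresses are 98 C0 8F 85.
Read back as big-endian, the last byte is least significant, giving 0x98C08F85.
0x98C08F85 = 2562756485.

2562756485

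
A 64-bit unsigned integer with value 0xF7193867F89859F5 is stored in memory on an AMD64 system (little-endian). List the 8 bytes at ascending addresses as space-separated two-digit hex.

Split into bytes (most-significant first): F7 19 38 67 F8 98 59 F5.
In little-endian order the low byte comes first in memory.
So at ascending addresses the bytes are F5 59 98 F8 67 38 19 F7.

F5 59 98 F8 67 38 19 F7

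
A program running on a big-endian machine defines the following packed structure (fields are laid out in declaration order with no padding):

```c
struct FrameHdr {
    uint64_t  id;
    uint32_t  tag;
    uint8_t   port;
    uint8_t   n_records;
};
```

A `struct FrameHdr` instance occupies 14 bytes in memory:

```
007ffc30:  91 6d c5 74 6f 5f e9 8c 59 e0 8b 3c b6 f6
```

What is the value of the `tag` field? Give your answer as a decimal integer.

`tag` follows `id` (8 bytes), so it starts at byte offset 8 and occupies 4 bytes.
Bytes at offsets 8..11: 59 E0 8B 3C.
In big-endian order the high byte comes first in memory.
The bytes are already most-significant first: 0x59E08B3C.
0x59E08B3C = 1507887932.

1507887932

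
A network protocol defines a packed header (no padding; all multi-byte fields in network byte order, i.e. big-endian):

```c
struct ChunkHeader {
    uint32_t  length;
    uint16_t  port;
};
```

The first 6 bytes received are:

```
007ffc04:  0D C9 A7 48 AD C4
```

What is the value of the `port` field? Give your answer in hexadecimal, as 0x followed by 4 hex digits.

0xADC4

`port` follows `length` (4 bytes), so it starts at byte offset 4 and occupies 2 bytes.
Bytes at offsets 4..5: AD C4.
Big-endian stores the most-significant byte at the lowest address.
The bytes are already most-significant first: 0xADC4.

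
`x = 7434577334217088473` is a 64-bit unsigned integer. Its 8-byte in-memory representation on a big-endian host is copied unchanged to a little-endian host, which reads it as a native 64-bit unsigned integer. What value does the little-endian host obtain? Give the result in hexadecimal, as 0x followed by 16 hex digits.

0xD91D2E05B2EC2C67

7434577334217088473 in 64-bit hexadecimal is 0x672CECB2052E1DD9.
Stored big-endian, the bytes at ascending addresses are 67 2C EC B2 05 2E 1D D9.
Read back as little-endian, the first byte is least significant, giving 0xD91D2E05B2EC2C67.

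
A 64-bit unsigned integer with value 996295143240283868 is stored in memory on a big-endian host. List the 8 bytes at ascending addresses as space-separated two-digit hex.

0D D3 8D 27 78 48 B6 DC

996295143240283868 in hexadecimal, padded to 64 bits, is 0x0DD38D277848B6DC.
Split into bytes (most-significant first): 0D D3 8D 27 78 48 B6 DC.
Big-endian: lowest address holds the most-significant byte.
So the memory order matches the most-significant-first order: 0D D3 8D 27 78 48 B6 DC.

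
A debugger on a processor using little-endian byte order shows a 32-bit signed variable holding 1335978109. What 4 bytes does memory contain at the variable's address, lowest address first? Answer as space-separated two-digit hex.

7D 68 A1 4F

1335978109 in hexadecimal, padded to 32 bits, is 0x4FA1687D.
Split into bytes (most-significant first): 4F A1 68 7D.
Little-endian stores the least-significant byte at the lowest address.
So at ascending addresses the bytes are 7D 68 A1 4F.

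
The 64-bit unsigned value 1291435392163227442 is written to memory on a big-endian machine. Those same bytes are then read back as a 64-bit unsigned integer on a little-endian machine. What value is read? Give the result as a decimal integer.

1291435392163227442 in 64-bit hexadecimal is 0x11EC19A59841A732.
Stored big-endian, the bytes at ascending addresses are 11 EC 19 A5 98 41 A7 32.
Read back as little-endian, the first byte is least significant, giving 0x32A74198A519EC11.
0x32A74198A519EC11 = 3649958146867850257.

3649958146867850257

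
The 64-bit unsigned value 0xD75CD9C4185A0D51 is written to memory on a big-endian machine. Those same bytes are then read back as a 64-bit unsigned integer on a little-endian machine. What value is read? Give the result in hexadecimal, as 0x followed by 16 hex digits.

0x510D5A18C4D95CD7

Stored big-endian, the bytes at ascending addresses are D7 5C D9 C4 18 5A 0D 51.
Read back as little-endian, the first byte is least significant, giving 0x510D5A18C4D95CD7.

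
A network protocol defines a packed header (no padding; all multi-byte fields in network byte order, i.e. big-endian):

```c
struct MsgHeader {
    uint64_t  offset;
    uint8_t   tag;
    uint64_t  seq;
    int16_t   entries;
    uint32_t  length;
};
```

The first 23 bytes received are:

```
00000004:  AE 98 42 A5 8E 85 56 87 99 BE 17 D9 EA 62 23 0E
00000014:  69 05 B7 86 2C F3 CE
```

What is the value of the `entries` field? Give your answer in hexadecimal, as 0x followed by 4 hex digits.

0x05B7

`entries` follows `offset` (8 B), `tag` (1 B), `seq` (8 B), so it starts at offset 8 + 1 + 8 = 17 and occupies 2 bytes.
Bytes at offsets 17..18: 05 B7.
Big-endian: lowest address holds the most-significant byte.
The bytes are already most-significant first: 0x05B7.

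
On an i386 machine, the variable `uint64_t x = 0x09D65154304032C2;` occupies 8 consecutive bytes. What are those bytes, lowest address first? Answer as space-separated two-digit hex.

Split into bytes (most-significant first): 09 D6 51 54 30 40 32 C2.
Little-endian: lowest address holds the least-significant byte.
So at ascending addresses the bytes are C2 32 40 30 54 51 D6 09.

C2 32 40 30 54 51 D6 09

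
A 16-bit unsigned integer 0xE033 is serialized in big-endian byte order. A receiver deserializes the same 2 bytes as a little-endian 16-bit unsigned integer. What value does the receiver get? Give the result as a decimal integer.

Stored big-endian, the bytes at ascending addresses are E0 33.
Read back as little-endian, the first byte is least significant, giving 0x33E0.
0x33E0 = 13280.

13280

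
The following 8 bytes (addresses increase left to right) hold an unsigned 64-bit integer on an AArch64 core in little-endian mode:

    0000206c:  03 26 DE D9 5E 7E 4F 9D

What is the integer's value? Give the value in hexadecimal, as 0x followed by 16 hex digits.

0x9D4F7E5ED9DE2603

In little-endian order the low byte comes first in memory.
Reassemble most-significant byte first: 9D 4F 7E 5E D9 DE 26 03 → 0x9D4F7E5ED9DE2603.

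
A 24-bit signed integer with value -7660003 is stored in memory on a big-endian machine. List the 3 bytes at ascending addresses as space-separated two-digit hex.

Two's complement of -7660003 in 24 bits: 7660003 = 0x74E1E3; invert → 0x8B1E1C; add 1 → 0x8B1E1D.
Split into bytes (most-significant first): 8B 1E 1D.
Big-endian stores the most-significant byte at the lowest address.
So the memory order matches the most-significant-first order: 8B 1E 1D.

8B 1E 1D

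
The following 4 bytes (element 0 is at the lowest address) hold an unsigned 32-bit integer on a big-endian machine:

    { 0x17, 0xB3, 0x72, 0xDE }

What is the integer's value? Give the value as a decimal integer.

397636318

In big-endian order the high byte comes first in memory.
The bytes are already most-significant first: 0x17B372DE.
0x17B372DE = 397636318.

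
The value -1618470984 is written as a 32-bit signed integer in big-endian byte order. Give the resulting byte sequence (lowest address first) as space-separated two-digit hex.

9F 88 17 B8

Two's complement of -1618470984 in 32 bits: 1618470984 = 0x6077E848; invert → 0x9F8817B7; add 1 → 0x9F8817B8.
Split into bytes (most-significant first): 9F 88 17 B8.
Big-endian stores the most-significant byte at the lowest address.
So the memory order matches the most-significant-first order: 9F 88 17 B8.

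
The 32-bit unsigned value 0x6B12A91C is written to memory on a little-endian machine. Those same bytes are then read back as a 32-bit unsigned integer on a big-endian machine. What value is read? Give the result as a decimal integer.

Stored little-endian, the bytes at ascending addresses are 1C A9 12 6B.
Read back as big-endian, the last byte is least significant, giving 0x1CA9126B.
0x1CA9126B = 480842347.

480842347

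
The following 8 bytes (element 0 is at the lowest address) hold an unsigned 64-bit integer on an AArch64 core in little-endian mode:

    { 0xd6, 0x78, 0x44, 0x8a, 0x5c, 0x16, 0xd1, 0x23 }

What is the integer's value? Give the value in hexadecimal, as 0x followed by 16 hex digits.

0x23D1165C8A4478D6

Little-endian stores the least-significant byte at the lowest address.
Reassemble most-significant byte first: 23 D1 16 5C 8A 44 78 D6 → 0x23D1165C8A4478D6.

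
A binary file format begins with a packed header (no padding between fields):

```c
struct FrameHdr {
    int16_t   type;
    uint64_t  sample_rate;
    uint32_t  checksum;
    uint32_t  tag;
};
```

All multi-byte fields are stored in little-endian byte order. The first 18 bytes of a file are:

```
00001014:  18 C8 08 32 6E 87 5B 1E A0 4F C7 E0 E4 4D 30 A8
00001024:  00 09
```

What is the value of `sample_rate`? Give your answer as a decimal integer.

`sample_rate` follows `type` (2 bytes), so it starts at byte offset 2 and occupies 8 bytes.
Bytes at offsets 2..9: 08 32 6E 87 5B 1E A0 4F.
Little-endian stores the least-significant byte at the lowest address.
Reassemble most-significant byte first: 4F A0 1E 5B 87 6E 32 08 → 0x4FA01E5B876E3208.
0x4FA01E5B876E3208 = 5737619303733015048.

5737619303733015048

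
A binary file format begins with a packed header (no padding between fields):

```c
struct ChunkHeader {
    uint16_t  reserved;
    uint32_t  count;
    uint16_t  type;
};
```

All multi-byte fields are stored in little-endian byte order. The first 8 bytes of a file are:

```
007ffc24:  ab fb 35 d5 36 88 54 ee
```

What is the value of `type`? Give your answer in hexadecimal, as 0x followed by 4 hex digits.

0xEE54

`type` follows `reserved` (2 B), `count` (4 B), so it starts at offset 2 + 4 = 6 and occupies 2 bytes.
Bytes at offsets 6..7: 54 EE.
Little-endian: lowest address holds the least-significant byte.
Reassemble most-significant byte first: EE 54 → 0xEE54.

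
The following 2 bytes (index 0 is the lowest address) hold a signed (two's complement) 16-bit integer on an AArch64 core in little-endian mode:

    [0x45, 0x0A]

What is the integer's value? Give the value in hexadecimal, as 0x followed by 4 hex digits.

0x0A45

Little-endian: lowest address holds the least-significant byte.
Reassemble most-significant byte first: 0A 45 → 0x0A45.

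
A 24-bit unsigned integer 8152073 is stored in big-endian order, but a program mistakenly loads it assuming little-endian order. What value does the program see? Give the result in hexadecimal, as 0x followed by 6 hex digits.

8152073 in 24-bit hexadecimal is 0x7C6409.
Stored big-endian, the bytes at ascending addresses are 7C 64 09.
Read back as little-endian, the first byte is least significant, giving 0x09647C.

0x09647C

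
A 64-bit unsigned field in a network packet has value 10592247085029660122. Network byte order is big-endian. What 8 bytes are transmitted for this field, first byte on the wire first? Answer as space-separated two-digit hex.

10592247085029660122 in hexadecimal, padded to 64 bits, is 0x92FF389A8C5C15DA.
Split into bytes (most-significant first): 92 FF 38 9A 8C 5C 15 DA.
Big-endian: lowest address holds the most-significant byte.
So the memory order matches the most-significant-first order: 92 FF 38 9A 8C 5C 15 DA.

92 FF 38 9A 8C 5C 15 DA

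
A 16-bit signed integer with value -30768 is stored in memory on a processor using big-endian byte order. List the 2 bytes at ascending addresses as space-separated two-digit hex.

87 D0

Two's complement of -30768 in 16 bits: 30768 = 0x7830; invert → 0x87CF; add 1 → 0x87D0.
Split into bytes (most-significant first): 87 D0.
Big-endian stores the most-significant byte at the lowest address.
So the memory order matches the most-significant-first order: 87 D0.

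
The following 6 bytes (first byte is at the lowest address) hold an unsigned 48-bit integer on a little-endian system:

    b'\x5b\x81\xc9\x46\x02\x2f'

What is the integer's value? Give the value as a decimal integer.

Little-endian: lowest address holds the least-significant byte.
Reassemble most-significant byte first: 2F 02 46 C9 81 5B → 0x2F0246C9815B.
0x2F0246C9815B = 51686824051035.

51686824051035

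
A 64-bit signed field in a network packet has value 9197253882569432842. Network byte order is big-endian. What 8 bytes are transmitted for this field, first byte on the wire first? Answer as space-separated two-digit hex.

7F A3 35 AD 53 A2 1F 0A

9197253882569432842 in hexadecimal, padded to 64 bits, is 0x7FA335AD53A21F0A.
Split into bytes (most-significant first): 7F A3 35 AD 53 A2 1F 0A.
In big-endian order the high byte comes first in memory.
So the memory order matches the most-significant-first order: 7F A3 35 AD 53 A2 1F 0A.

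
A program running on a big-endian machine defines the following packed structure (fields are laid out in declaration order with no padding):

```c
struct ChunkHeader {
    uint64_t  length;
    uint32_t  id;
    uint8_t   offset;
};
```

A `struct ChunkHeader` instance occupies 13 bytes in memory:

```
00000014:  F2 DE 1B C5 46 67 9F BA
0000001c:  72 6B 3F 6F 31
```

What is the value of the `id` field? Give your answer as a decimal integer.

`id` follows `length` (8 bytes), so it starts at byte offset 8 and occupies 4 bytes.
Bytes at offsets 8..11: 72 6B 3F 6F.
Big-endian: lowest address holds the most-significant byte.
The bytes are already most-significant first: 0x726B3F6F.
0x726B3F6F = 1919631215.

1919631215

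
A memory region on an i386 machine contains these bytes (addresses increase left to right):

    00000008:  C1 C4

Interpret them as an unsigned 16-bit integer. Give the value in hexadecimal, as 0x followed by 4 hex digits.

Little-endian: lowest address holds the least-significant byte.
Reassemble most-significant byte first: C4 C1 → 0xC4C1.

0xC4C1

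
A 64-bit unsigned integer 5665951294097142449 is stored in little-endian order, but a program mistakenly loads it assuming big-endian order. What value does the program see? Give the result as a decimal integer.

5665951294097142449 in 64-bit hexadecimal is 0x4EA180AEB75332B1.
Stored little-endian, the bytes at ascending addresses are B1 32 53 B7 AE 80 A1 4E.
Read back as big-endian, the last byte is least significant, giving 0xB13253B7AE80A14E.
0xB13253B7AE80A14E = 12768359941920563534.

12768359941920563534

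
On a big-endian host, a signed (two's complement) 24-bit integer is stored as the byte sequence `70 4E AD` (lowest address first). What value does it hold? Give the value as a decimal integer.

In big-endian order the high byte comes first in memory.
The bytes are already most-significant first: 0x704EAD.
0x704EAD = 7360173.

7360173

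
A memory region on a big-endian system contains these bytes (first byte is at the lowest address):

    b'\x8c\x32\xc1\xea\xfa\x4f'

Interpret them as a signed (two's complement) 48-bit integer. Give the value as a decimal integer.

In big-endian order the high byte comes first in memory.
The bytes are already most-significant first: 0x8C32C1EAFA4F.
Top bit is set, so as a signed 48-bit value this is 0x8C32C1EAFA4F − 2^48 = -127325347055025.

-127325347055025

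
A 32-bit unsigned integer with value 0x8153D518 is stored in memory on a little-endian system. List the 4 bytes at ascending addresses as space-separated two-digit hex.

18 D5 53 81

Split into bytes (most-significant first): 81 53 D5 18.
In little-endian order the low byte comes first in memory.
So at ascending addresses the bytes are 18 D5 53 81.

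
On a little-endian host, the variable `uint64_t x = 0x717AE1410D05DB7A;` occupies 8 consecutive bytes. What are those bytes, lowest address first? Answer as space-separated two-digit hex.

Split into bytes (most-significant first): 71 7A E1 41 0D 05 DB 7A.
Little-endian stores the least-significant byte at the lowest address.
So at ascending addresses the bytes are 7A DB 05 0D 41 E1 7A 71.

7A DB 05 0D 41 E1 7A 71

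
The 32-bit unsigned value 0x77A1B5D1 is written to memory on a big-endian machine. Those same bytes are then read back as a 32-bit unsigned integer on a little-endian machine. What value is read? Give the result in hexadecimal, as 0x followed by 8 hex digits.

Stored big-endian, the bytes at ascending addresses are 77 A1 B5 D1.
Read back as little-endian, the first byte is least significant, giving 0xD1B5A177.

0xD1B5A177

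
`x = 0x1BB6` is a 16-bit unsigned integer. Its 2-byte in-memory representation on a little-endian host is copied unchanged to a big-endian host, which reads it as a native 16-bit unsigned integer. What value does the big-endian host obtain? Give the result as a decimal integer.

46619

Stored little-endian, the bytes at ascending addresses are B6 1B.
Read back as big-endian, the last byte is least significant, giving 0xB61B.
0xB61B = 46619.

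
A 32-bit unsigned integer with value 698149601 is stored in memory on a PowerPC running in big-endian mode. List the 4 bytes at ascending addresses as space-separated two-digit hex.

29 9C EA E1

698149601 in hexadecimal, padded to 32 bits, is 0x299CEAE1.
Split into bytes (most-significant first): 29 9C EA E1.
Big-endian stores the most-significant byte at the lowest address.
So the memory order matches the most-significant-first order: 29 9C EA E1.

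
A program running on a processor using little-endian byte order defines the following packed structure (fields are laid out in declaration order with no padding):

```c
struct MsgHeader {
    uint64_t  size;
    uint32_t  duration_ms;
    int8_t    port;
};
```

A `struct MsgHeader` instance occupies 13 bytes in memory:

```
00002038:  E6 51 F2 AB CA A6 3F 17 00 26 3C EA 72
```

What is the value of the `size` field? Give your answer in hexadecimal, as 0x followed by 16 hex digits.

0x173FA6CAABF251E6

`size` is the first field, at byte offset 0, occupying 8 bytes.
Bytes at offsets 0..7: E6 51 F2 AB CA A6 3F 17.
In little-endian order the low byte comes first in memory.
Reassemble most-significant byte first: 17 3F A6 CA AB F2 51 E6 → 0x173FA6CAABF251E6.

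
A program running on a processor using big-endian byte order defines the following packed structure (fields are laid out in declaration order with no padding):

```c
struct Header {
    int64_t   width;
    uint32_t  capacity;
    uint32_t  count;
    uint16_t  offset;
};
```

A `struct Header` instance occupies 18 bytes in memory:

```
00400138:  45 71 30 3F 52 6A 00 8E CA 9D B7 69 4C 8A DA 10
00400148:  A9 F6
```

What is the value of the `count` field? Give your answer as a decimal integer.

`count` follows `width` (8 B), `capacity` (4 B), so it starts at offset 8 + 4 = 12 and occupies 4 bytes.
Bytes at offsets 12..15: 4C 8A DA 10.
In big-endian order the high byte comes first in memory.
The bytes are already most-significant first: 0x4C8ADA10.
0x4C8ADA10 = 1284168208.

1284168208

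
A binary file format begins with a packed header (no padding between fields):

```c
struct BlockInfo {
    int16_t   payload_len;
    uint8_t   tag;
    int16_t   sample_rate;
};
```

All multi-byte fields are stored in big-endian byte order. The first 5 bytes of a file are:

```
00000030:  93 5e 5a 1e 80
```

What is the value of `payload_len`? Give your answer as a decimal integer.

`payload_len` is the first field, at byte offset 0, occupying 2 bytes.
Bytes at offsets 0..1: 93 5E.
Big-endian: lowest address holds the most-significant byte.
The bytes are already most-significant first: 0x935E.
Top bit is set, so as a signed 16-bit value this is 0x935E − 2^16 = -27810.

-27810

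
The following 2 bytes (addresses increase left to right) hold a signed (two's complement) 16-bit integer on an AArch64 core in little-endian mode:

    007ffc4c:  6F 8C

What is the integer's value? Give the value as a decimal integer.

-29585

Little-endian: lowest address holds the least-significant byte.
Reassemble most-significant byte first: 8C 6F → 0x8C6F.
Top bit is set, so as a signed 16-bit value this is 0x8C6F − 2^16 = -29585.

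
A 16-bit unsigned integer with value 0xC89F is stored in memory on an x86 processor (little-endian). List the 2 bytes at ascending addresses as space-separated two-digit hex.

9F C8

Split into bytes (most-significant first): C8 9F.
In little-endian order the low byte comes first in memory.
So at ascending addresses the bytes are 9F C8.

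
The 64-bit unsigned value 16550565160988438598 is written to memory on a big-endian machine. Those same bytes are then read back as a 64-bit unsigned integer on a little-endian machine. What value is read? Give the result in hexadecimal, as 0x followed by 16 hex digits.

0x46F0AB44536BAFE5

16550565160988438598 in 64-bit hexadecimal is 0xE5AF6B5344ABF046.
Stored big-endian, the bytes at ascending addresses are E5 AF 6B 53 44 AB F0 46.
Read back as little-endian, the first byte is least significant, giving 0x46F0AB44536BAFE5.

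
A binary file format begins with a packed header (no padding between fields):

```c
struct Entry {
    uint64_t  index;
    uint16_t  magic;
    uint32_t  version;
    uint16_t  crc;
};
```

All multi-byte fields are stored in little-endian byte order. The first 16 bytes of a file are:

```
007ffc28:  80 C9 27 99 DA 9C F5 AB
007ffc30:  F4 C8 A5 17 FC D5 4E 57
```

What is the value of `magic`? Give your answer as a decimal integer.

51444

`magic` follows `index` (8 bytes), so it starts at byte offset 8 and occupies 2 bytes.
Bytes at offsets 8..9: F4 C8.
Little-endian stores the least-significant byte at the lowest address.
Reassemble most-significant byte first: C8 F4 → 0xC8F4.
0xC8F4 = 51444.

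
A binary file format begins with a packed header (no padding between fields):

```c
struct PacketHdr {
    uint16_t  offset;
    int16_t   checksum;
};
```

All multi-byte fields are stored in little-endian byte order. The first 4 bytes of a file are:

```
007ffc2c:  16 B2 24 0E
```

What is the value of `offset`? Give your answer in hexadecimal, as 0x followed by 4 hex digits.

`offset` is the first field, at byte offset 0, occupying 2 bytes.
Bytes at offsets 0..1: 16 B2.
Little-endian: lowest address holds the least-significant byte.
Reassemble most-significant byte first: B2 16 → 0xB216.

0xB216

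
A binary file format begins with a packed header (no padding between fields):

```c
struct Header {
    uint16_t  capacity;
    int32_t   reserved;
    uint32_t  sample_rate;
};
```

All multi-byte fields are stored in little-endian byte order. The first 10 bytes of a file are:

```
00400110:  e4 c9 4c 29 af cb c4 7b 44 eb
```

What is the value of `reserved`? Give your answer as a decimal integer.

-877713076

`reserved` follows `capacity` (2 bytes), so it starts at byte offset 2 and occupies 4 bytes.
Bytes at offsets 2..5: 4C 29 AF CB.
In little-endian order the low byte comes first in memory.
Reassemble most-significant byte first: CB AF 29 4C → 0xCBAF294C.
Top bit is set, so as a signed 32-bit value this is 0xCBAF294C − 2^32 = -877713076.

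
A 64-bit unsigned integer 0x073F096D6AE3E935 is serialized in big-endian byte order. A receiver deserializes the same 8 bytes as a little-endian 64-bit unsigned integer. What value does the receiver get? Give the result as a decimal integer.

Stored big-endian, the bytes at ascending addresses are 07 3F 09 6D 6A E3 E9 35.
Read back as little-endian, the first byte is least significant, giving 0x35E9E36A6D093F07.
0x35E9E36A6D093F07 = 3884886199819124487.

3884886199819124487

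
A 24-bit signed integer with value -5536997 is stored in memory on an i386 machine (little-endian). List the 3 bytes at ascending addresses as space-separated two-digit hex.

Two's complement of -5536997 in 24 bits: 5536997 = 0x547CE5; invert → 0xAB831A; add 1 → 0xAB831B.
Split into bytes (most-significant first): AB 83 1B.
Little-endian: lowest address holds the least-significant byte.
So at ascending addresses the bytes are 1B 83 AB.

1B 83 AB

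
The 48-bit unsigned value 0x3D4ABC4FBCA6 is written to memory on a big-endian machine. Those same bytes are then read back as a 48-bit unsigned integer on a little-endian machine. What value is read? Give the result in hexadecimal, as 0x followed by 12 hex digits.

Stored big-endian, the bytes at ascending addresses are 3D 4A BC 4F BC A6.
Read back as little-endian, the first byte is least significant, giving 0xA6BC4FBC4A3D.

0xA6BC4FBC4A3D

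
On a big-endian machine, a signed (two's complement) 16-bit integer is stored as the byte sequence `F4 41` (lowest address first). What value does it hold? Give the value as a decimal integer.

Big-endian stores the most-significant byte at the lowest address.
The bytes are already most-significant first: 0xF441.
Top bit is set, so as a signed 16-bit value this is 0xF441 − 2^16 = -3007.

-3007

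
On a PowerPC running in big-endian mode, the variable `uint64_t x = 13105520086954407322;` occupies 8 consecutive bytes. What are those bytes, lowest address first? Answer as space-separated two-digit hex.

13105520086954407322 in hexadecimal, padded to 64 bits, is 0xB5E0291543A9F59A.
Split into bytes (most-significant first): B5 E0 29 15 43 A9 F5 9A.
Big-endian: lowest address holds the most-significant byte.
So the memory order matches the most-significant-first order: B5 E0 29 15 43 A9 F5 9A.

B5 E0 29 15 43 A9 F5 9A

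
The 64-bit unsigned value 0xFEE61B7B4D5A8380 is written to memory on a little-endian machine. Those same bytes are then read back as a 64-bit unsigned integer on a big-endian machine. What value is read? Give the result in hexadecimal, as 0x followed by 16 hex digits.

0x80835A4D7B1BE6FE

Stored little-endian, the bytes at ascending addresses are 80 83 5A 4D 7B 1B E6 FE.
Read back as big-endian, the last byte is least significant, giving 0x80835A4D7B1BE6FE.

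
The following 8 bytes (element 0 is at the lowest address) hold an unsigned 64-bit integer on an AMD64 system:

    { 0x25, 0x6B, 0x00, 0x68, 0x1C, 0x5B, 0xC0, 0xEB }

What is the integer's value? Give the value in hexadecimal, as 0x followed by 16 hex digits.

0xEBC05B1C68006B25

Little-endian: lowest address holds the least-significant byte.
Reassemble most-significant byte first: EB C0 5B 1C 68 00 6B 25 → 0xEBC05B1C68006B25.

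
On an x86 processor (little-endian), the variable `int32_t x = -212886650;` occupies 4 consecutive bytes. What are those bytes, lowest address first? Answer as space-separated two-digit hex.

Two's complement of -212886650 in 32 bits: 212886650 = 0x0CB0647A; invert → 0xF34F9B85; add 1 → 0xF34F9B86.
Split into bytes (most-significant first): F3 4F 9B 86.
Little-endian: lowest address holds the least-significant byte.
So at ascending addresses the bytes are 86 9B 4F F3.

86 9B 4F F3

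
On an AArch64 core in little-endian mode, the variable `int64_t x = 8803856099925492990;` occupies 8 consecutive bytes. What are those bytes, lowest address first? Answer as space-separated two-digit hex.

FE 04 B7 61 7A 94 2D 7A

8803856099925492990 in hexadecimal, padded to 64 bits, is 0x7A2D947A61B704FE.
Split into bytes (most-significant first): 7A 2D 94 7A 61 B7 04 FE.
In little-endian order the low byte comes first in memory.
So at ascending addresses the bytes are FE 04 B7 61 7A 94 2D 7A.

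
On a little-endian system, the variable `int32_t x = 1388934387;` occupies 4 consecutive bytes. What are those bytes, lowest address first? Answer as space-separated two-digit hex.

F3 74 C9 52

1388934387 in hexadecimal, padded to 32 bits, is 0x52C974F3.
Split into bytes (most-significant first): 52 C9 74 F3.
In little-endian order the low byte comes first in memory.
So at ascending addresses the bytes are F3 74 C9 52.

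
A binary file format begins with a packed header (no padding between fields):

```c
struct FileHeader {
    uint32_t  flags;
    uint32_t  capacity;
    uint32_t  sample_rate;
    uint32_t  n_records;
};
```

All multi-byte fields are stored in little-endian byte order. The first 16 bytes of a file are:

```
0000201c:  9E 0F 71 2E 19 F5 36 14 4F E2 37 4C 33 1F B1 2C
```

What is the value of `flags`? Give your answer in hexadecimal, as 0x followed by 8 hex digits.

`flags` is the first field, at byte offset 0, occupying 4 bytes.
Bytes at offsets 0..3: 9E 0F 71 2E.
Little-endian: lowest address holds the least-significant byte.
Reassemble most-significant byte first: 2E 71 0F 9E → 0x2E710F9E.

0x2E710F9E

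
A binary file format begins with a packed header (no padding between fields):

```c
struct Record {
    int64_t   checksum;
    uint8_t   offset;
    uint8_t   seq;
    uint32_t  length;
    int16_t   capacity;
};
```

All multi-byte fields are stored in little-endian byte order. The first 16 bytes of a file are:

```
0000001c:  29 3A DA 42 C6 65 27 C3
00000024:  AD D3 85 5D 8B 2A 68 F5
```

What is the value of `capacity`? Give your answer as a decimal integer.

-2712

`capacity` follows `checksum` (8 B), `offset` (1 B), `seq` (1 B), `length` (4 B), so it starts at offset 8 + 1 + 1 + 4 = 14 and occupies 2 bytes.
Bytes at offsets 14..15: 68 F5.
Little-endian stores the least-significant byte at the lowest address.
Reassemble most-significant byte first: F5 68 → 0xF568.
Top bit is set, so as a signed 16-bit value this is 0xF568 − 2^16 = -2712.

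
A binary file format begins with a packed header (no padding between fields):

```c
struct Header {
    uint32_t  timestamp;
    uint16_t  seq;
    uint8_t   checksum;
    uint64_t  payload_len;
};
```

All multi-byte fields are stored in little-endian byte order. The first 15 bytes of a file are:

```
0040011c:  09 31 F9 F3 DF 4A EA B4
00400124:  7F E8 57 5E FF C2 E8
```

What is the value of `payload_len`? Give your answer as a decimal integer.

`payload_len` follows `timestamp` (4 B), `seq` (2 B), `checksum` (1 B), so it starts at offset 4 + 2 + 1 = 7 and occupies 8 bytes.
Bytes at offsets 7..14: B4 7F E8 57 5E FF C2 E8.
Little-endian: lowest address holds the least-significant byte.
Reassemble most-significant byte first: E8 C2 FF 5E 57 E8 7F B4 → 0xE8C2FF5E57E87FB4.
0xE8C2FF5E57E87FB4 = 16772248742948011956.

16772248742948011956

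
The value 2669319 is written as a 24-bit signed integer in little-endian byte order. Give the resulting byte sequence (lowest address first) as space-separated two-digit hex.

07 BB 28

2669319 in hexadecimal, padded to 24 bits, is 0x28BB07.
Split into bytes (most-significant first): 28 BB 07.
In little-endian order the low byte comes first in memory.
So at ascending addresses the bytes are 07 BB 28.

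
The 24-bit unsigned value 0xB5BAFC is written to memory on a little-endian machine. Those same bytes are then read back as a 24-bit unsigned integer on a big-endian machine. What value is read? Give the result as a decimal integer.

16562869

Stored little-endian, the bytes at ascending addresses are FC BA B5.
Read back as big-endian, the last byte is least significant, giving 0xFCBAB5.
0xFCBAB5 = 16562869.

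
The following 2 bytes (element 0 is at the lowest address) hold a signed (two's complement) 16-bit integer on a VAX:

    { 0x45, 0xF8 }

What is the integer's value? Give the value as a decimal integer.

Little-endian: lowest address holds the least-significant byte.
Reassemble most-significant byte first: F8 45 → 0xF845.
Top bit is set, so as a signed 16-bit value this is 0xF845 − 2^16 = -1979.

-1979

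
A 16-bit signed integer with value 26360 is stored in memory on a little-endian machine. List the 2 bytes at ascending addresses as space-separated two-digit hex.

F8 66

26360 in hexadecimal, padded to 16 bits, is 0x66F8.
Split into bytes (most-significant first): 66 F8.
Little-endian stores the least-significant byte at the lowest address.
So at ascending addresses the bytes are F8 66.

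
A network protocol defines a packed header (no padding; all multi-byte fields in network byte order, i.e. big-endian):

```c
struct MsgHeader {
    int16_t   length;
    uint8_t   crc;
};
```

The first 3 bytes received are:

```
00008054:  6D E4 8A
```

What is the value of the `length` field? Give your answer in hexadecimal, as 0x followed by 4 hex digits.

`length` is the first field, at byte offset 0, occupying 2 bytes.
Bytes at offsets 0..1: 6D E4.
In big-endian order the high byte comes first in memory.
The bytes are already most-significant first: 0x6DE4.

0x6DE4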